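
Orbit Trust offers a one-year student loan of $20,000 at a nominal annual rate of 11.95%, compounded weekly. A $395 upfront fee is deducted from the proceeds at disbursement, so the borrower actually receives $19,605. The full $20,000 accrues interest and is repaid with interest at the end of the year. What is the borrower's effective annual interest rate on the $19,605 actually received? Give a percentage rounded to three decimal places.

14.948%

Amount owed after one year: 20,000 × (1 + 0.1195/52)^52 = 20,000 × 1.126779 = $22,535.58.
Effective rate on net proceeds: 22,535.58 / 19,605 − 1 = 0.149481 = 14.948%.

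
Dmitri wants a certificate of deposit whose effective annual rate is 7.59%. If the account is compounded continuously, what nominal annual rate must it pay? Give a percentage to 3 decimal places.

7.316%

Continuous: nominal r satisfies e^r − 1 = 0.0759.
r = ln(1 + 0.0759) = ln(1.0759) = 0.073158 = 7.316%.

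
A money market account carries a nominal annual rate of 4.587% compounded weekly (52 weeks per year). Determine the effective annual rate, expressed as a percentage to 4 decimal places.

4.6917%

EAR = (1 + 0.04587/52)^52 − 1.
= 1.046917 − 1 = 4.6917%.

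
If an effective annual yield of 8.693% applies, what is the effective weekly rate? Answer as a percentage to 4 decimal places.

The per-week rate i satisfies (1 + i)^52 = 1 + 0.08693.
i = 1.08693^(1/52) − 1 = 0.0016043 = 0.1604%.

0.1604%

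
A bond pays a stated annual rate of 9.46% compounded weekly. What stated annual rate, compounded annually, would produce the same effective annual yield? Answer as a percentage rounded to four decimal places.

9.9125%

EAR = (1 + 0.0946/52)^52 − 1 = 0.099125.
Compounded annually, the equivalent nominal rate is the EAR itself: 9.9125%.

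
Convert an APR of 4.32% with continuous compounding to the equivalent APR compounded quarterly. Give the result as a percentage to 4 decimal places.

4.3434%

EAR under continuous compounding: e^0.0432 − 1 = 0.044147.
Solve (1 + r/4)^4 = 1.044147: r/4 = 1.044147^(1/4) − 1 = 0.010859, so r = 0.043434 = 4.3434%.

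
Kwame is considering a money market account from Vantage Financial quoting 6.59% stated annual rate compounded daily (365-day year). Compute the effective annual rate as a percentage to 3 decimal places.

6.811%

EAR = (1 + 0.0659/365)^365 − 1.
= (1 + 0.000181)^365 − 1 = 1.068114 − 1 = 6.811%.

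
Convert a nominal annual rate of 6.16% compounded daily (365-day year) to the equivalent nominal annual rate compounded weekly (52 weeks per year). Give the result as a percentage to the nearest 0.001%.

EAR = (1 + 0.0616/365)^365 − 1 = 0.063531.
Solve (1 + r/52)^52 = 1.063531: r/52 = 1.063531^(1/52) − 1 = 0.001185, so r = 0.061631 = 6.163%.

6.163%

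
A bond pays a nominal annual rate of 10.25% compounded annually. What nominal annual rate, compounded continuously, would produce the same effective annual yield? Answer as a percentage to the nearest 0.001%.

9.758%

Compounded annually, EAR = nominal = 0.102500.
Equivalent continuous rate: r = ln(1 + 0.102500) = 0.097580 = 9.758%.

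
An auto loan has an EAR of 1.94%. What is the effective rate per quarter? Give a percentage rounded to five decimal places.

The per-quarter rate i satisfies (1 + i)^4 = 1 + 0.0194.
i = 1.0194^(1/4) − 1 = 0.0048151 = 0.48151%.

0.48151%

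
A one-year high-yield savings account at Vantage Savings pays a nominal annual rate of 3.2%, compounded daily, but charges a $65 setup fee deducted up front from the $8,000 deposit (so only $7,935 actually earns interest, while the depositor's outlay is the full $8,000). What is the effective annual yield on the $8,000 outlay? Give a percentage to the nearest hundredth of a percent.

2.41%

Value after one year: 7,935 × (1 + 0.032/365)^365 = 7,935 × 1.032516 = $8,193.01.
Effective yield on the $8,000 outlay: 8,193.01 / 8,000 − 1 = 0.024127 = 2.41%.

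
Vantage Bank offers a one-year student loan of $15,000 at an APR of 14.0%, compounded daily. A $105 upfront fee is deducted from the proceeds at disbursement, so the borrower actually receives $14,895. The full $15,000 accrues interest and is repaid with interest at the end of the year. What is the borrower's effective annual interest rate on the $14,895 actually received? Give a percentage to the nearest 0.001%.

15.835%

Amount owed after one year: 15,000 × (1 + 0.140/365)^365 = 15,000 × 1.150243 = $17,253.64.
Effective rate on net proceeds: 17,253.64 / 14,895 − 1 = 0.158351 = 15.835%.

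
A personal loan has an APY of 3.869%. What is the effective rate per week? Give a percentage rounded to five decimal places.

The per-week rate i satisfies (1 + i)^52 = 1 + 0.03869.
i = 1.03869^(1/52) − 1 = 0.0007303 = 0.07303%.

0.07303%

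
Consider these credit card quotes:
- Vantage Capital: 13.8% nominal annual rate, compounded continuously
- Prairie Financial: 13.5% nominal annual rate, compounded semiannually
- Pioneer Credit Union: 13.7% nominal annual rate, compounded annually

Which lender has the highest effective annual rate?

Vantage Capital: e^0.138 − 1 = 14.798%
Prairie Financial: (1 + 0.135/2)^2 − 1 = 13.956%
Pioneer Credit Union: compounded annually, EAR = 13.700%
The highest effective annual rate is Vantage Capital at 14.798%.

Vantage Capital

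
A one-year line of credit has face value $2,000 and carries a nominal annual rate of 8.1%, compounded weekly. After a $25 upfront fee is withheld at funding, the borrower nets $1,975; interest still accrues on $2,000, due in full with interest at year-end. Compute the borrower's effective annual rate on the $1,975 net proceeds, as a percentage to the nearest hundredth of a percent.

9.80%

Amount owed after one year: 2,000 × (1 + 0.081/52)^52 = 2,000 × 1.084303 = $2,168.61.
Effective rate on net proceeds: 2,168.61 / 1,975 − 1 = 0.098028 = 9.80%.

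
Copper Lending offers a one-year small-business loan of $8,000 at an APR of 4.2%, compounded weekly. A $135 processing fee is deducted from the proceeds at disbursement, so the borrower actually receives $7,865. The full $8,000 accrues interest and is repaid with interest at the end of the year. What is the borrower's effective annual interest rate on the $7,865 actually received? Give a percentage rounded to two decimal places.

Amount owed after one year: 8,000 × (1 + 0.042/52)^52 = 8,000 × 1.042877 = $8,343.01.
Effective rate on net proceeds: 8,343.01 / 7,865 − 1 = 0.060777 = 6.08%.

6.08%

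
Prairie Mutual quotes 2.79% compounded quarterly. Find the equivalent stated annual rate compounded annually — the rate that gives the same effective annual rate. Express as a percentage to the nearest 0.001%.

EAR = (1 + 0.0279/4)^4 − 1 = 0.028193.
Compounded annually, the equivalent nominal rate is the EAR itself: 2.819%.

2.819%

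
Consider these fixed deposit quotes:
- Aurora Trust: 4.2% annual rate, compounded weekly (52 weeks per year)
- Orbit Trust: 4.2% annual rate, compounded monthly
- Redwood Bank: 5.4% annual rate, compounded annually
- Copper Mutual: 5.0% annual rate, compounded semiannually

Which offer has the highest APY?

Aurora Trust: (1 + 0.042/52)^52 − 1 = 4.288%
Orbit Trust: (1 + 0.042/12)^12 − 1 = 4.282%
Redwood Bank: compounded annually, EAR = 5.400%
Copper Mutual: (1 + 0.050/2)^2 − 1 = 5.062%
The highest effective annual rate is Redwood Bank at 5.400%.

Redwood Bank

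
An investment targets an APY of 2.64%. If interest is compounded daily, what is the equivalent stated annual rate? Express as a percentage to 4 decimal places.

(1 + r/365)^365 − 1 = 0.0264, so 1 + r/365 = 1.0264^(1/365).
r/365 = 0.000071, so r = 0.026058 = 2.6058%.

2.6058%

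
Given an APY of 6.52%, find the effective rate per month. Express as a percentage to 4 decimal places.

The per-month rate i satisfies (1 + i)^12 = 1 + 0.0652.
i = 1.0652^(1/12) − 1 = 0.0052774 = 0.5277%.

0.5277%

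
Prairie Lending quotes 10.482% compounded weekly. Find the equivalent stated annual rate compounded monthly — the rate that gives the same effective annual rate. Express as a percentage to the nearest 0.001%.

10.517%

EAR = (1 + 0.10482/52)^52 − 1 = 0.110394.
Solve (1 + r/12)^12 = 1.110394: r/12 = 1.110394^(1/12) − 1 = 0.008764, so r = 0.105173 = 10.517%.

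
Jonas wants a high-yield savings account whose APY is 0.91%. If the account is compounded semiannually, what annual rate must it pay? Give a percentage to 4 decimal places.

(1 + r/2)^2 − 1 = 0.0091, so 1 + r/2 = 1.0091^(1/2).
r/2 = 0.004540, so r = 0.009079 = 0.9079%.

0.9079%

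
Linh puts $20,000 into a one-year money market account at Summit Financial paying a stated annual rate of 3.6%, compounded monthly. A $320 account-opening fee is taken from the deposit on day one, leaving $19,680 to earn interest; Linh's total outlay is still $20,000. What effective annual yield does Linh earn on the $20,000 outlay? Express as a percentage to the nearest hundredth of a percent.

2.00%

Value after one year: 19,680 × (1 + 0.036/12)^12 = 19,680 × 1.036600 = $20,400.29.
Effective yield on the $20,000 outlay: 20,400.29 / 20,000 − 1 = 0.020014 = 2.00%.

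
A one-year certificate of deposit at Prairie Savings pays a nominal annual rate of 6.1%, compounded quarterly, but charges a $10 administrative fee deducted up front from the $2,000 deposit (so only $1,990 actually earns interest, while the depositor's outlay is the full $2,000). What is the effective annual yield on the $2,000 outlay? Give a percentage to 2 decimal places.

5.71%

Value after one year: 1,990 × (1 + 0.061/4)^4 = 1,990 × 1.062410 = $2,114.20.
Effective yield on the $2,000 outlay: 2,114.20 / 2,000 − 1 = 0.057098 = 5.71%.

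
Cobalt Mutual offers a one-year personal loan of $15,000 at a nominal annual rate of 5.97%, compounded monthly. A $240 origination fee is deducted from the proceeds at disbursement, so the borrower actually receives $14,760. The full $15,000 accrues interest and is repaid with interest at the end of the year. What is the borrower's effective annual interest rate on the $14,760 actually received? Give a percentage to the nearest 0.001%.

7.862%

Amount owed after one year: 15,000 × (1 + 0.0597/12)^12 = 15,000 × 1.061361 = $15,920.41.
Effective rate on net proceeds: 15,920.41 / 14,760 − 1 = 0.078619 = 7.862%.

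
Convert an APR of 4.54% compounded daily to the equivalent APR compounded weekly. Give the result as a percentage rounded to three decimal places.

EAR = (1 + 0.0454/365)^365 − 1 = 0.046443.
Solve (1 + r/52)^52 = 1.046443: r/52 = 1.046443^(1/52) − 1 = 0.000873, so r = 0.045417 = 4.542%.

4.542%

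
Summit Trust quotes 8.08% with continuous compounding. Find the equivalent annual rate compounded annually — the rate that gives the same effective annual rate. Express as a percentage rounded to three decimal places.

EAR under continuous compounding: e^0.0808 − 1 = 0.084154.
Compounded annually, the equivalent nominal rate is the EAR itself: 8.415%.

8.415%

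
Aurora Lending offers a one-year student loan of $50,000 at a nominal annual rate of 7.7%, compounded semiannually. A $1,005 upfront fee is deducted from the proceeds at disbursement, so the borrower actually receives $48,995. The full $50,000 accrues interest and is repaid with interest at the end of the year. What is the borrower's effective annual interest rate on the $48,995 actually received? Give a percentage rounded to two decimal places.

Amount owed after one year: 50,000 × (1 + 0.077/2)^2 = 50,000 × 1.078482 = $53,924.11.
Effective rate on net proceeds: 53,924.11 / 48,995 − 1 = 0.100604 = 10.06%.

10.06%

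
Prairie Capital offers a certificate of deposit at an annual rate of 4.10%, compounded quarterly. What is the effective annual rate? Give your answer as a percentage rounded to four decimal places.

4.1635%

EAR = (1 + 0.0410/4)^4 − 1.
= 1.041635 − 1 = 4.1635%.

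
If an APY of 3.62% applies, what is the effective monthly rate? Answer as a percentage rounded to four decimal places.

The per-month rate i satisfies (1 + i)^12 = 1 + 0.0362.
i = 1.0362^(1/12) − 1 = 0.0029677 = 0.2968%.

0.2968%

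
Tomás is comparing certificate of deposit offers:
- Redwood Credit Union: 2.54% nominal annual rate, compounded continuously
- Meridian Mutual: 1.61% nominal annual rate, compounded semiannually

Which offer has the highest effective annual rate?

Redwood Credit Union: e^0.0254 − 1 = 2.573%
Meridian Mutual: (1 + 0.0161/2)^2 − 1 = 1.616%
The highest effective annual rate is Redwood Credit Union at 2.573%.

Redwood Credit Union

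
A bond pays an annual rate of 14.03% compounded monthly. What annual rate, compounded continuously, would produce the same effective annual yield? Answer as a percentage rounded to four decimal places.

13.9486%

EAR = (1 + 0.1403/12)^12 − 1 = 0.149683.
Equivalent continuous rate: r = ln(1 + 0.149683) = 0.139486 = 13.9486%.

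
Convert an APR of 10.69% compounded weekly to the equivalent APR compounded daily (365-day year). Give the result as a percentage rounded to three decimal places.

EAR = (1 + 0.1069/52)^52 − 1 = 0.112701.
Solve (1 + r/365)^365 = 1.112701: r/365 = 1.112701^(1/365) − 1 = 0.000293, so r = 0.106806 = 10.681%.

10.681%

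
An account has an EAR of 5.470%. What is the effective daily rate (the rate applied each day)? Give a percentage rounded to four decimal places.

The per-day rate i satisfies (1 + i)^365 = 1 + 0.05470.
i = 1.05470^(1/365) − 1 = 0.0001459 = 0.0146%.

0.0146%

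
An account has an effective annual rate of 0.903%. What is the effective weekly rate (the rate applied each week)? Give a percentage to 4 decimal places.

The per-week rate i satisfies (1 + i)^52 = 1 + 0.00903.
i = 1.00903^(1/52) − 1 = 0.0001729 = 0.0173%.

0.0173%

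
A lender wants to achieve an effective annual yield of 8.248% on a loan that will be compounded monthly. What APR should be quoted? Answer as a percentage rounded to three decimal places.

7.952%

(1 + r/12)^12 − 1 = 0.08248, so 1 + r/12 = 1.08248^(1/12).
r/12 = 0.006626, so r = 0.079517 = 7.952%.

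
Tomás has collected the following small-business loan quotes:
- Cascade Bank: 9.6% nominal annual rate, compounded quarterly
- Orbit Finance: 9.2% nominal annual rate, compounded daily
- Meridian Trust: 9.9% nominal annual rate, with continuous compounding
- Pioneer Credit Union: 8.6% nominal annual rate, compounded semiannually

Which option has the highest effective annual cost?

Cascade Bank: (1 + 0.096/4)^4 − 1 = 9.951%
Orbit Finance: (1 + 0.092/365)^365 − 1 = 9.635%
Meridian Trust: e^0.099 − 1 = 10.407%
Pioneer Credit Union: (1 + 0.086/2)^2 − 1 = 8.785%
The highest effective annual rate is Meridian Trust at 10.407%.

Meridian Trust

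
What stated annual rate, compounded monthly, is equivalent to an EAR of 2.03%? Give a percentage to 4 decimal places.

(1 + r/12)^12 − 1 = 0.0203, so 1 + r/12 = 1.0203^(1/12).
r/12 = 0.001676, so r = 0.020114 = 2.0114%.

2.0114%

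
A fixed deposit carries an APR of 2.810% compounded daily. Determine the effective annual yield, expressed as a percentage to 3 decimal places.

EAR = (1 + 0.02810/365)^365 − 1.
= (1 + 0.000077)^365 − 1 = 1.028497 − 1 = 2.850%.

2.850%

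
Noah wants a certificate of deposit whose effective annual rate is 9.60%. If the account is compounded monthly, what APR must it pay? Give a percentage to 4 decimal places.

9.2018%

(1 + r/12)^12 − 1 = 0.0960, so 1 + r/12 = 1.0960^(1/12).
r/12 = 0.007668, so r = 0.092018 = 9.2018%.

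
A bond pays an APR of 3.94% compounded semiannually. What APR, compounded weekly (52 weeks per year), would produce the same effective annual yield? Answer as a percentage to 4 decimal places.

EAR = (1 + 0.0394/2)^2 − 1 = 0.039788.
Solve (1 + r/52)^52 = 1.039788: r/52 = 1.039788^(1/52) − 1 = 0.000751, so r = 0.039032 = 3.9032%.

3.9032%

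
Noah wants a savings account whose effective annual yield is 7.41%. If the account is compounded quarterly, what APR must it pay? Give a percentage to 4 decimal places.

(1 + r/4)^4 − 1 = 0.0741, so 1 + r/4 = 1.0741^(1/4).
r/4 = 0.018031, so r = 0.072126 = 7.2126%.

7.2126%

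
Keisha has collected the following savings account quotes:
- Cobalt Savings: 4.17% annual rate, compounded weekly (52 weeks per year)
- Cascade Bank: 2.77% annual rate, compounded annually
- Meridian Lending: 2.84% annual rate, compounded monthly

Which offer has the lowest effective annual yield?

Cascade Bank

Cobalt Savings: (1 + 0.0417/52)^52 − 1 = 4.256%
Cascade Bank: compounded annually, EAR = 2.770%
Meridian Lending: (1 + 0.0284/12)^12 − 1 = 2.877%
The lowest effective annual rate is Cascade Bank at 2.770%.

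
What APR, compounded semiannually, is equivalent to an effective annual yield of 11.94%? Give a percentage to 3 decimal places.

(1 + r/2)^2 − 1 = 0.1194, so 1 + r/2 = 1.1194^(1/2).
r/2 = 0.058017, so r = 0.116034 = 11.603%.

11.603%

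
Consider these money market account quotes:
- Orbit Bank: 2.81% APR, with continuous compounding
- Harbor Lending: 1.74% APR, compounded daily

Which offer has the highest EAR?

Orbit Bank: e^0.0281 − 1 = 2.850%
Harbor Lending: (1 + 0.0174/365)^365 − 1 = 1.755%
The highest effective annual rate is Orbit Bank at 2.850%.

Orbit Bank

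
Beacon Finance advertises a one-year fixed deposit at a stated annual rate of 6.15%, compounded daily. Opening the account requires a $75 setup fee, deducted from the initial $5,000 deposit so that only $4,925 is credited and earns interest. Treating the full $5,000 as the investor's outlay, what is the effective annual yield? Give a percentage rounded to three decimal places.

Value after one year: 4,925 × (1 + 0.0615/365)^365 = 4,925 × 1.063425 = $5,237.37.
Effective yield on the $5,000 outlay: 5,237.37 / 5,000 − 1 = 0.047474 = 4.747%.

4.747%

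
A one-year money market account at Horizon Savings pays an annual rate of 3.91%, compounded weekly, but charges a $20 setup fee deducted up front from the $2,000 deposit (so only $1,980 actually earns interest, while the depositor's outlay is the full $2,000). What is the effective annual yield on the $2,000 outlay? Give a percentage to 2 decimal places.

2.95%

Value after one year: 1,980 × (1 + 0.0391/52)^52 = 1,980 × 1.039859 = $2,058.92.
Effective yield on the $2,000 outlay: 2,058.92 / 2,000 − 1 = 0.029461 = 2.95%.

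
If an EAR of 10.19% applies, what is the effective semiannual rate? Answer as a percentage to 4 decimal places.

The per-half-year rate i satisfies (1 + i)^2 = 1 + 0.1019.
i = 1.1019^(1/2) − 1 = 0.0497142 = 4.9714%.

4.9714%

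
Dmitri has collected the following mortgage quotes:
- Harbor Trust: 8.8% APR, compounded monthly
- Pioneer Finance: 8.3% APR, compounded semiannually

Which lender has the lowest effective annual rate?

Harbor Trust: (1 + 0.088/12)^12 − 1 = 9.164%
Pioneer Finance: (1 + 0.083/2)^2 − 1 = 8.472%
The lowest effective annual rate is Pioneer Finance at 8.472%.

Pioneer Finance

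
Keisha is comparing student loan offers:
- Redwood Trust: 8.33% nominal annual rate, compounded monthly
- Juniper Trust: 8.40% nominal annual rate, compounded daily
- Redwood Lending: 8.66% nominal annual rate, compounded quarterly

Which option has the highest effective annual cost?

Redwood Trust: (1 + 0.0833/12)^12 − 1 = 8.656%
Juniper Trust: (1 + 0.0840/365)^365 − 1 = 8.762%
Redwood Lending: (1 + 0.0866/4)^4 − 1 = 8.945%
The highest effective annual rate is Redwood Lending at 8.945%.

Redwood Lending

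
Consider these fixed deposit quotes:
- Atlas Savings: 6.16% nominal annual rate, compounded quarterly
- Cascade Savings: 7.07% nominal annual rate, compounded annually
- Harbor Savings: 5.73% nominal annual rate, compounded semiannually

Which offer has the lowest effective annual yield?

Harbor Savings

Atlas Savings: (1 + 0.0616/4)^4 − 1 = 6.304%
Cascade Savings: compounded annually, EAR = 7.070%
Harbor Savings: (1 + 0.0573/2)^2 − 1 = 5.812%
The lowest effective annual rate is Harbor Savings at 5.812%.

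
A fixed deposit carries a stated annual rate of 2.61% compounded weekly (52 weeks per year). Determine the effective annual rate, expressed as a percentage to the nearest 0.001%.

EAR = (1 + 0.0261/52)^52 − 1.
= (1 + 0.000502)^52 − 1 = 1.026437 − 1 = 2.644%.

2.644%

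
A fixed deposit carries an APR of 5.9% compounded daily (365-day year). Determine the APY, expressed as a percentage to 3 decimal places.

6.077%

EAR = (1 + 0.059/365)^365 − 1.
= (1 + 0.000162)^365 − 1 = 1.060770 − 1 = 6.077%.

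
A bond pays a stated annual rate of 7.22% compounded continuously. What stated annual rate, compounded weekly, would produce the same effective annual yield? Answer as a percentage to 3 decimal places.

EAR under continuous compounding: e^0.0722 − 1 = 0.074870.
Solve (1 + r/52)^52 = 1.074870: r/52 = 1.074870^(1/52) − 1 = 0.001389, so r = 0.072250 = 7.225%.

7.225%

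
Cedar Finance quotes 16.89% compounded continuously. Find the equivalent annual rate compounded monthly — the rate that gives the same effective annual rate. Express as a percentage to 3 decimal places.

EAR under continuous compounding: e^0.1689 − 1 = 0.184002.
Solve (1 + r/12)^12 = 1.184002: r/12 = 1.184002^(1/12) − 1 = 0.014175, so r = 0.170094 = 17.009%.

17.009%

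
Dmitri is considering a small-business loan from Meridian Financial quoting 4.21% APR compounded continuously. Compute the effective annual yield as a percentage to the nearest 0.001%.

With continuous compounding, EAR = e^0.0421 − 1.
e^0.0421 = 1.042999, so EAR = 0.042999 = 4.300%.

4.300%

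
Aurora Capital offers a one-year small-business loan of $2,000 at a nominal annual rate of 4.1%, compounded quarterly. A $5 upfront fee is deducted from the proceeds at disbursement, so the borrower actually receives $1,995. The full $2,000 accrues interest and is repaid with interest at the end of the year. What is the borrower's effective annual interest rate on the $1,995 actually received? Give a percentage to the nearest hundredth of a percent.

Amount owed after one year: 2,000 × (1 + 0.041/4)^4 = 2,000 × 1.041635 = $2,083.27.
Effective rate on net proceeds: 2,083.27 / 1,995 − 1 = 0.044245 = 4.42%.

4.42%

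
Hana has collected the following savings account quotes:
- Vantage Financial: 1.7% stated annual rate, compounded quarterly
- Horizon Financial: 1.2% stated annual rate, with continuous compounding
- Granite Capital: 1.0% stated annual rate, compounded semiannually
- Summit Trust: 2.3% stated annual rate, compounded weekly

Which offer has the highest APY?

Vantage Financial: (1 + 0.017/4)^4 − 1 = 1.711%
Horizon Financial: e^0.012 − 1 = 1.207%
Granite Capital: (1 + 0.010/2)^2 − 1 = 1.002%
Summit Trust: (1 + 0.023/52)^52 − 1 = 2.326%
The highest effective annual rate is Summit Trust at 2.326%.

Summit Trust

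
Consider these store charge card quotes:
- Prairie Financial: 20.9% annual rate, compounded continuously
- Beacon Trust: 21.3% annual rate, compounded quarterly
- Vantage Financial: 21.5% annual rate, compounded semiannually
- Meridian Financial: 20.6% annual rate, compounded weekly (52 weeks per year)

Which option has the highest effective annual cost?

Prairie Financial: e^0.209 − 1 = 23.244%
Beacon Trust: (1 + 0.213/4)^4 − 1 = 23.063%
Vantage Financial: (1 + 0.215/2)^2 − 1 = 22.656%
Meridian Financial: (1 + 0.206/52)^52 − 1 = 22.825%
The highest effective annual rate is Prairie Financial at 23.244%.

Prairie Financial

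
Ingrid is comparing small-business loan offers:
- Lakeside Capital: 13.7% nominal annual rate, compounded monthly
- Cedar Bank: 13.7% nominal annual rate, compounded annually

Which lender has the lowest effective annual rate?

Cedar Bank

Lakeside Capital: (1 + 0.137/12)^12 − 1 = 14.594%
Cedar Bank: compounded annually, EAR = 13.700%
The lowest effective annual rate is Cedar Bank at 13.700%.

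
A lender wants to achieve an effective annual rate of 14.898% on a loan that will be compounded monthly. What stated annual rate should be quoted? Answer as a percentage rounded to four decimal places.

(1 + r/12)^12 − 1 = 0.14898, so 1 + r/12 = 1.14898^(1/12).
r/12 = 0.011640, so r = 0.139681 = 13.9681%.

13.9681%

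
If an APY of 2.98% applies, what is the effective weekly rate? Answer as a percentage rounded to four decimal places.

The per-week rate i satisfies (1 + i)^52 = 1 + 0.0298.
i = 1.0298^(1/52) − 1 = 0.0005649 = 0.0565%.

0.0565%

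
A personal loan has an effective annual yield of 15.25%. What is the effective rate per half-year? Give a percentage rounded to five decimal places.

The per-half-year rate i satisfies (1 + i)^2 = 1 + 0.1525.
i = 1.1525^(1/2) − 1 = 0.0735455 = 7.35455%.

7.35455%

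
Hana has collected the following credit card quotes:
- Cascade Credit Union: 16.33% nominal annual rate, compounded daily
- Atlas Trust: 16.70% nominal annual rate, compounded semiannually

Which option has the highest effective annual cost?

Cascade Credit Union

Cascade Credit Union: (1 + 0.1633/365)^365 − 1 = 17.735%
Atlas Trust: (1 + 0.1670/2)^2 − 1 = 17.397%
The highest effective annual rate is Cascade Credit Union at 17.735%.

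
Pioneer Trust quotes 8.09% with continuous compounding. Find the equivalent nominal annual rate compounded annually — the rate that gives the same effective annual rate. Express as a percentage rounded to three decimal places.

8.426%

EAR under continuous compounding: e^0.0809 − 1 = 0.084262.
Compounded annually, the equivalent nominal rate is the EAR itself: 8.426%.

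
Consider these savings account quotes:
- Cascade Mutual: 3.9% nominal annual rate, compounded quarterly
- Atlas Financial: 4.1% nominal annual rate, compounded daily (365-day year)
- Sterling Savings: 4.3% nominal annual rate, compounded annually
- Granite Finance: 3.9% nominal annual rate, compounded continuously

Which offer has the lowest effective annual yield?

Cascade Mutual

Cascade Mutual: (1 + 0.039/4)^4 − 1 = 3.957%
Atlas Financial: (1 + 0.041/365)^365 − 1 = 4.185%
Sterling Savings: compounded annually, EAR = 4.300%
Granite Finance: e^0.039 − 1 = 3.977%
The lowest effective annual rate is Cascade Mutual at 3.957%.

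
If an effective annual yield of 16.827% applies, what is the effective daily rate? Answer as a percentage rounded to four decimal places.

0.0426%

The per-day rate i satisfies (1 + i)^365 = 1 + 0.16827.
i = 1.16827^(1/365) − 1 = 0.0004262 = 0.0426%.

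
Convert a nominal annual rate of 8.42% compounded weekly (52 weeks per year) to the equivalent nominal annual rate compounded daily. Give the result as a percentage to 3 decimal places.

EAR = (1 + 0.0842/52)^52 − 1 = 0.087772.
Solve (1 + r/365)^365 = 1.087772: r/365 = 1.087772^(1/365) − 1 = 0.000231, so r = 0.084142 = 8.414%.

8.414%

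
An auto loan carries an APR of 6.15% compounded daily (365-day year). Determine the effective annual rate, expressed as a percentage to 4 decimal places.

EAR = (1 + 0.0615/365)^365 − 1.
= (1 + 0.000168)^365 − 1 = 1.063425 − 1 = 6.3425%.

6.3425%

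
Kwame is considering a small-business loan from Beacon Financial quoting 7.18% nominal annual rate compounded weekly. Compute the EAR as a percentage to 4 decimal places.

7.4387%

EAR = (1 + 0.0718/52)^52 − 1.
= (1 + 0.001381)^52 − 1 = 1.074387 − 1 = 7.4387%.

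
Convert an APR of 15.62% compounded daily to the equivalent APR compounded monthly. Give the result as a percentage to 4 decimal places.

15.7187%

EAR = (1 + 0.1562/365)^365 − 1 = 0.169021.
Solve (1 + r/12)^12 = 1.169021: r/12 = 1.169021^(1/12) − 1 = 0.013099, so r = 0.157187 = 15.7187%.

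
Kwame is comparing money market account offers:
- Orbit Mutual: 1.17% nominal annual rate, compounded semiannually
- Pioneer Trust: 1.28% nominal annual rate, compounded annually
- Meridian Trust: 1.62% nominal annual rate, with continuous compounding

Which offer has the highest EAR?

Orbit Mutual: (1 + 0.0117/2)^2 − 1 = 1.173%
Pioneer Trust: compounded annually, EAR = 1.280%
Meridian Trust: e^0.0162 − 1 = 1.633%
The highest effective annual rate is Meridian Trust at 1.633%.

Meridian Trust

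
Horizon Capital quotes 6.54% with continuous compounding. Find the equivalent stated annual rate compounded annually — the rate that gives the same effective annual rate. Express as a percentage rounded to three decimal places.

EAR under continuous compounding: e^0.0654 − 1 = 0.067586.
Compounded annually, the equivalent nominal rate is the EAR itself: 6.759%.

6.759%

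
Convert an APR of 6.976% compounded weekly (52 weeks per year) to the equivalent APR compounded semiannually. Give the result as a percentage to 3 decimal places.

7.094%

EAR = (1 + 0.06976/52)^52 − 1 = 0.072201.
Solve (1 + r/2)^2 = 1.072201: r/2 = 1.072201^(1/2) − 1 = 0.035471, so r = 0.070942 = 7.094%.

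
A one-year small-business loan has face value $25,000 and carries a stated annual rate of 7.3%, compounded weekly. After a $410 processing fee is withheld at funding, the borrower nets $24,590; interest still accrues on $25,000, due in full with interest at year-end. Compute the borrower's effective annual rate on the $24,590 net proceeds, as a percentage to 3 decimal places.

9.361%

Amount owed after one year: 25,000 × (1 + 0.073/52)^52 = 25,000 × 1.075675 = $26,891.89.
Effective rate on net proceeds: 26,891.89 / 24,590 − 1 = 0.093611 = 9.361%.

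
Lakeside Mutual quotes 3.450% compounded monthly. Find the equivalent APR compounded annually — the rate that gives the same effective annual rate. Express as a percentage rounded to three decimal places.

EAR = (1 + 0.03450/12)^12 − 1 = 0.035051.
Compounded annually, the equivalent nominal rate is the EAR itself: 3.505%.

3.505%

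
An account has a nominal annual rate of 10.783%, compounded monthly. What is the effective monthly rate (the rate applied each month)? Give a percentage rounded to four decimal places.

With a nominal annual rate compounded monthly, the periodic rate is the nominal rate divided by 12.
i = 0.10783 / 12 = 0.0089858 = 0.8986%.

0.8986%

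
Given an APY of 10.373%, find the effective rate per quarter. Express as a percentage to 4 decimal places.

2.4981%

The per-quarter rate i satisfies (1 + i)^4 = 1 + 0.10373.
i = 1.10373^(1/4) − 1 = 0.0249808 = 2.4981%.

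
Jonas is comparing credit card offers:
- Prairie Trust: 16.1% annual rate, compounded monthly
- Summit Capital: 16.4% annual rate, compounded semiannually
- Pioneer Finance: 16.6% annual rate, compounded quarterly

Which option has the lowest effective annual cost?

Prairie Trust: (1 + 0.161/12)^12 − 1 = 17.343%
Summit Capital: (1 + 0.164/2)^2 − 1 = 17.072%
Pioneer Finance: (1 + 0.166/4)^4 − 1 = 17.662%
The lowest effective annual rate is Summit Capital at 17.072%.

Summit Capital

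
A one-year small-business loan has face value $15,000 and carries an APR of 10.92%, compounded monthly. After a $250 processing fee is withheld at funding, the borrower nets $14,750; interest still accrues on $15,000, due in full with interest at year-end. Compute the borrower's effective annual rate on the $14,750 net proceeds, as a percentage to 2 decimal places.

13.37%

Amount owed after one year: 15,000 × (1 + 0.1092/12)^12 = 15,000 × 1.114835 = $16,722.52.
Effective rate on net proceeds: 16,722.52 / 14,750 − 1 = 0.133730 = 13.37%.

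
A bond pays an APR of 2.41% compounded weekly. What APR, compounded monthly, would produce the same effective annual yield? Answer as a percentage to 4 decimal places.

EAR = (1 + 0.0241/52)^52 − 1 = 0.024387.
Solve (1 + r/12)^12 = 1.024387: r/12 = 1.024387^(1/12) − 1 = 0.002010, so r = 0.024119 = 2.4119%.

2.4119%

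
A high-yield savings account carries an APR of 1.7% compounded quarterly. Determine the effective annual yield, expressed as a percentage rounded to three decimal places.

1.711%

EAR = (1 + 0.017/4)^4 − 1.
= 1.017109 − 1 = 1.711%.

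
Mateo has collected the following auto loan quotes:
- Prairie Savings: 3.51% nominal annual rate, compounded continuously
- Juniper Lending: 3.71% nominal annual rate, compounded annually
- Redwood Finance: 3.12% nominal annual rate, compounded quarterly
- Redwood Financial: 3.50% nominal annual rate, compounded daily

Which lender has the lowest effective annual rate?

Redwood Finance

Prairie Savings: e^0.0351 − 1 = 3.572%
Juniper Lending: compounded annually, EAR = 3.710%
Redwood Finance: (1 + 0.0312/4)^4 − 1 = 3.157%
Redwood Financial: (1 + 0.0350/365)^365 − 1 = 3.562%
The lowest effective annual rate is Redwood Finance at 3.157%.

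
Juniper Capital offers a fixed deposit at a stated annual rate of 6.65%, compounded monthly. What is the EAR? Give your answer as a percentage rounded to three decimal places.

6.856%

EAR = (1 + 0.0665/12)^12 − 1.
= (1 + 0.005542)^12 − 1 = 1.068565 − 1 = 6.856%.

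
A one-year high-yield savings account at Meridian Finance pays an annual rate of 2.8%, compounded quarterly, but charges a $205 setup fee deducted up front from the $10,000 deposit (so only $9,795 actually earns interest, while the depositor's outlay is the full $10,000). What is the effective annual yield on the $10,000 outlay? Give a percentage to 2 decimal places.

Value after one year: 9,795 × (1 + 0.028/4)^4 = 9,795 × 1.028295 = $10,072.15.
Effective yield on the $10,000 outlay: 10,072.15 / 10,000 − 1 = 0.007215 = 0.72%.

0.72%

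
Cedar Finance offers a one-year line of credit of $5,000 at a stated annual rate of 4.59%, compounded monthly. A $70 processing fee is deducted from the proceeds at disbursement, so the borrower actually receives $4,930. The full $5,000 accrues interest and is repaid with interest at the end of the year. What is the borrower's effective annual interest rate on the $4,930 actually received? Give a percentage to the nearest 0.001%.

Amount owed after one year: 5,000 × (1 + 0.0459/12)^12 = 5,000 × 1.046878 = $5,234.39.
Effective rate on net proceeds: 5,234.39 / 4,930 − 1 = 0.061742 = 6.174%.

6.174%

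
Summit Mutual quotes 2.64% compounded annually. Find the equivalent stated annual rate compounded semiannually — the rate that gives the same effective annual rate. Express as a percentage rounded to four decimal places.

Compounded annually, EAR = nominal = 0.026400.
Solve (1 + r/2)^2 = 1.026400: r/2 = 1.026400^(1/2) − 1 = 0.013114, so r = 0.026228 = 2.6228%.

2.6228%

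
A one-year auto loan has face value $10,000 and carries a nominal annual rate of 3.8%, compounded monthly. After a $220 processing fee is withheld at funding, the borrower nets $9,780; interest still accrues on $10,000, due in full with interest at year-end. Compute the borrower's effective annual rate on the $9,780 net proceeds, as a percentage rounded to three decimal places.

Amount owed after one year: 10,000 × (1 + 0.038/12)^12 = 10,000 × 1.038669 = $10,386.69.
Effective rate on net proceeds: 10,386.69 / 9,780 − 1 = 0.062034 = 6.203%.

6.203%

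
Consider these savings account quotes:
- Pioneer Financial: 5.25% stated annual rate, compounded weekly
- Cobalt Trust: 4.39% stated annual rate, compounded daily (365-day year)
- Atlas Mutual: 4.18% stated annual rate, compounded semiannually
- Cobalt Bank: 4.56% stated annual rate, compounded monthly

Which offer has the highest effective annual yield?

Pioneer Financial: (1 + 0.0525/52)^52 − 1 = 5.387%
Cobalt Trust: (1 + 0.0439/365)^365 − 1 = 4.488%
Atlas Mutual: (1 + 0.0418/2)^2 − 1 = 4.224%
Cobalt Bank: (1 + 0.0456/12)^12 − 1 = 4.657%
The highest effective annual rate is Pioneer Financial at 5.387%.

Pioneer Financial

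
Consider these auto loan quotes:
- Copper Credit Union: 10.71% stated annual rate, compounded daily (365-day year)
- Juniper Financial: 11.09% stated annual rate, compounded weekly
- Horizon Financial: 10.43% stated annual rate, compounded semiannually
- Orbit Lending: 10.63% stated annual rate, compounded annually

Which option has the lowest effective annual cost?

Copper Credit Union: (1 + 0.1071/365)^365 − 1 = 11.303%
Juniper Financial: (1 + 0.1109/52)^52 − 1 = 11.715%
Horizon Financial: (1 + 0.1043/2)^2 − 1 = 10.702%
Orbit Lending: compounded annually, EAR = 10.630%
The lowest effective annual rate is Orbit Lending at 10.630%.

Orbit Lending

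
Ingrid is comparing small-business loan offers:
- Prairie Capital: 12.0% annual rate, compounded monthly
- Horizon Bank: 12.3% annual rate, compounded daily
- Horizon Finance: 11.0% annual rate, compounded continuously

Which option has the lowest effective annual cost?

Horizon Finance

Prairie Capital: (1 + 0.120/12)^12 − 1 = 12.683%
Horizon Bank: (1 + 0.123/365)^365 − 1 = 13.086%
Horizon Finance: e^0.110 − 1 = 11.628%
The lowest effective annual rate is Horizon Finance at 11.628%.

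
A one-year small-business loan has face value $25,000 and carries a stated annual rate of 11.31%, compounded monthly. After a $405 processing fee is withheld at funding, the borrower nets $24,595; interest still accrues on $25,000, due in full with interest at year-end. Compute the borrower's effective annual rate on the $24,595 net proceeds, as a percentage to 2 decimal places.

13.76%

Amount owed after one year: 25,000 × (1 + 0.1131/12)^12 = 25,000 × 1.119151 = $27,978.77.
Effective rate on net proceeds: 27,978.77 / 24,595 − 1 = 0.137580 = 13.76%.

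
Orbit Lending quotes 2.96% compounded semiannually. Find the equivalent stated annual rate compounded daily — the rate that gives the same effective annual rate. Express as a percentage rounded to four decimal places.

EAR = (1 + 0.0296/2)^2 − 1 = 0.029819.
Solve (1 + r/365)^365 = 1.029819: r/365 = 1.029819^(1/365) − 1 = 0.000081, so r = 0.029384 = 2.9384%.

2.9384%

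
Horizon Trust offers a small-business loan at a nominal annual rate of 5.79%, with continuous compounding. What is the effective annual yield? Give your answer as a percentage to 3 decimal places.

5.961%

With continuous compounding, EAR = e^0.0579 − 1.
e^0.0579 = 1.059609, so EAR = 0.059609 = 5.961%.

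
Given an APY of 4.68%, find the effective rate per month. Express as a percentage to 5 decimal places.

0.38188%

The per-month rate i satisfies (1 + i)^12 = 1 + 0.0468.
i = 1.0468^(1/12) − 1 = 0.0038188 = 0.38188%.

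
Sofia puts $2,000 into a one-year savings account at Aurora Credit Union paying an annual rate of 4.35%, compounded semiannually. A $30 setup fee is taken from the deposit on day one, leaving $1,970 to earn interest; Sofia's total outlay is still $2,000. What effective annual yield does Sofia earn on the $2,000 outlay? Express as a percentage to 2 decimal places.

Value after one year: 1,970 × (1 + 0.0435/2)^2 = 1,970 × 1.043973 = $2,056.63.
Effective yield on the $2,000 outlay: 2,056.63 / 2,000 − 1 = 0.028313 = 2.83%.

2.83%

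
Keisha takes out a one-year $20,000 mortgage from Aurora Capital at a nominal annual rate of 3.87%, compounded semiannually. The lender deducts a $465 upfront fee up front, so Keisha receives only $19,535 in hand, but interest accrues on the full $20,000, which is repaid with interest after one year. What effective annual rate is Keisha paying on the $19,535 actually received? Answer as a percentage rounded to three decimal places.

6.381%

Amount owed after one year: 20,000 × (1 + 0.0387/2)^2 = 20,000 × 1.039074 = $20,781.49.
Effective rate on net proceeds: 20,781.49 / 19,535 − 1 = 0.063808 = 6.381%.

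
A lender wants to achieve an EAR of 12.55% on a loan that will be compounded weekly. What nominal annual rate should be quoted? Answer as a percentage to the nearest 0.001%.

(1 + r/52)^52 − 1 = 0.1255, so 1 + r/52 = 1.1255^(1/52).
r/52 = 0.002276, so r = 0.118362 = 11.836%.

11.836%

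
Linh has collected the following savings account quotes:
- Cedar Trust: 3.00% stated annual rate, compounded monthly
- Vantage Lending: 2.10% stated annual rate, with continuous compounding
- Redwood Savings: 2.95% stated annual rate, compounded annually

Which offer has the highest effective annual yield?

Cedar Trust: (1 + 0.0300/12)^12 − 1 = 3.042%
Vantage Lending: e^0.0210 − 1 = 2.122%
Redwood Savings: compounded annually, EAR = 2.950%
The highest effective annual rate is Cedar Trust at 3.042%.

Cedar Trust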